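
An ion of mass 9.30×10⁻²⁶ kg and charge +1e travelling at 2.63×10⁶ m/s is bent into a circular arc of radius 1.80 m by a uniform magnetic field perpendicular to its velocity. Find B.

B ≈ 0.848 T

From |q|vB = mv²/r, B = mv/(|q|r).
B = (9.30×10⁻²⁶)(2.63×10⁶)/((1.602×10⁻¹⁹)(1.80)) ≈ 0.848 T.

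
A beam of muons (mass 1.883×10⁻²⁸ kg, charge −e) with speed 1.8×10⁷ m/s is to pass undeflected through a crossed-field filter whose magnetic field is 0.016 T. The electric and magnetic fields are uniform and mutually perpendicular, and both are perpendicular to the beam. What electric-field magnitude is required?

E = 2.9×10⁵ V/m

For straight-line motion qE = qvB, so E = vB.
E = 1.8×10⁷ × 0.016 = 2.9×10⁵ V/m.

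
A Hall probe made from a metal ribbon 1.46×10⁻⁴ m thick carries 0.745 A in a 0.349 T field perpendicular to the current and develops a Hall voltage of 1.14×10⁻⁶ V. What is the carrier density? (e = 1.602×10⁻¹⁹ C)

n ≈ 9.75×10²⁷ m⁻³

From V_H = IB/(n e t), n = IB/(V_H e t).
n = (0.745)(0.349)/((1.14×10⁻⁶)(1.602×10⁻¹⁹)(1.46×10⁻⁴)) ≈ 9.75×10²⁷ m⁻³.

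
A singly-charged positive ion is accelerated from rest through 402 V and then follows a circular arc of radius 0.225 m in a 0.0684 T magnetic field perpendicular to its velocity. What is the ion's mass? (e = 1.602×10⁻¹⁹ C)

m ≈ 4.72×10⁻²⁶ kg

Combine |q|V = ½mv² and r = mv/(|q|B): eliminate v to get m = qB²r²/(2V).
m = (1.602×10⁻¹⁹)(0.0684)²(0.225)²/(2·402) ≈ 4.72×10⁻²⁶ kg.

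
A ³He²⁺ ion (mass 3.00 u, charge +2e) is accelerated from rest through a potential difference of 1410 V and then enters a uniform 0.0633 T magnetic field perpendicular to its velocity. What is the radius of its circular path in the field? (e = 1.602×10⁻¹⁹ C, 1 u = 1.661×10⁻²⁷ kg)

Acceleration: |q|V = ½mv² ⇒ v = √(2|q|V/m) = √(2·3.204×10⁻¹⁹·1410/4.983×10⁻²⁷) ≈ 4.258×10⁵ m/s.
In the field: r = mv/(|q|B) = (4.983×10⁻²⁷)(4.258×10⁵)/((3.204×10⁻¹⁹)(0.0633)) ≈ 0.105 m.

r ≈ 0.105 m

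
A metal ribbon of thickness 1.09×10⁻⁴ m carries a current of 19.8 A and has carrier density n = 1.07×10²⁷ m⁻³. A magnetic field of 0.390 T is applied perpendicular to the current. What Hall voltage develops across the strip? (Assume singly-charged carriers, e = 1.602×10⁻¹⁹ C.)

V_H = IB/(n e t).
V_H = (19.8)(0.390)/((1.07×10²⁷)(1.602×10⁻¹⁹)(1.09×10⁻⁴)) ≈ 4.13×10⁻⁴ V.

V_H ≈ 4.13×10⁻⁴ V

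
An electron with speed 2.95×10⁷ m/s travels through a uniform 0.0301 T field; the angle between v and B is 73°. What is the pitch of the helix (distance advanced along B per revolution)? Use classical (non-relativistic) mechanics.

v∥ = v cosθ = 2.95×10⁷·cos73° ≈ 8.625×10⁶ m/s.
T = 2πm/(|q|B) = 2π(9.109×10⁻³¹)/((1.602×10⁻¹⁹)(0.0301)) ≈ 1.187×10⁻⁹ s.
pitch = v∥ T = (8.625×10⁶)(1.187×10⁻⁹) ≈ 0.0102 m.

p ≈ 0.0102 m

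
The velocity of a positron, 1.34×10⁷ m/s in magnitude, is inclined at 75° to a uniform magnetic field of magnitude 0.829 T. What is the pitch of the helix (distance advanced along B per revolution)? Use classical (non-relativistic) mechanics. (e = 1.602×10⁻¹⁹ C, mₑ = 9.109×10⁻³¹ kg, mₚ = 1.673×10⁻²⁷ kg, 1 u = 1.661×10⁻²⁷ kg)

p ≈ 1.49×10⁻⁴ m

v∥ = v cosθ = 1.34×10⁷·cos75° ≈ 3.468×10⁶ m/s.
T = 2πm/(|q|B) = 2π(9.109×10⁻³¹)/((1.602×10⁻¹⁹)(0.829)) ≈ 4.310×10⁻¹¹ s.
pitch = v∥ T = (3.468×10⁶)(4.310×10⁻¹¹) ≈ 1.49×10⁻⁴ m.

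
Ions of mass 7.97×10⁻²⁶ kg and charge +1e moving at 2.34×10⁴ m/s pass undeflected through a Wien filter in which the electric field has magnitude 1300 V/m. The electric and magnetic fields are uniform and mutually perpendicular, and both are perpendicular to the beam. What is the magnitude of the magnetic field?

B = 0.0556 T

Balance of forces in the selector: qE = qvB ⇒ B = E/v.
B = 1300/2.34×10⁴ = 0.0556 T.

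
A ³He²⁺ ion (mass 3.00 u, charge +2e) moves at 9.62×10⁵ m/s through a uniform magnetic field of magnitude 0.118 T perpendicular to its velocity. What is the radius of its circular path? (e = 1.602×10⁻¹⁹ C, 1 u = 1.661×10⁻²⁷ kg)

The magnetic force provides the centripetal force: |q|vB = mv²/r.
r = mv/(|q|B) = (4.983×10⁻²⁷)(9.62×10⁵)/((3.204×10⁻¹⁹)(0.118)) ≈ 0.127 m.

r ≈ 0.127 m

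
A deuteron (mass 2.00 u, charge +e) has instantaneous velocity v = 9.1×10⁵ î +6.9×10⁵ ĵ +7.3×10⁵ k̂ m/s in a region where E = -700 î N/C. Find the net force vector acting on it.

F ≈ (-1.12×10⁻¹⁶, 0, 0) N

Only an electric field acts, so F = qE = (1.602×10⁻¹⁹ C)·(-700, 0, 0) = (-1.12×10⁻¹⁶, 0, 0) N.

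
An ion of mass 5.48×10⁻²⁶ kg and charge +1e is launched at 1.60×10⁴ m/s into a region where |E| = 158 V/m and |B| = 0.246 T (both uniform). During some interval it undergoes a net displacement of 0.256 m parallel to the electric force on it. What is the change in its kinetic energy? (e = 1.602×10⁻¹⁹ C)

The magnetic force is always ⟂ v and does no work; only the electric force changes KE.
ΔKE = F_E · d = |q|E d = (1.602×10⁻¹⁹)(158)(0.256) ≈ 6.48×10⁻¹⁸ J.

ΔKE ≈ 6.48×10⁻¹⁸ J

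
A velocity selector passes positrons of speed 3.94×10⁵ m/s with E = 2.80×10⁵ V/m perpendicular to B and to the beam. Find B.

B = 0.711 T

Balance of forces in the selector: qE = qvB ⇒ B = E/v.
B = 2.80×10⁵/3.94×10⁵ = 0.711 T.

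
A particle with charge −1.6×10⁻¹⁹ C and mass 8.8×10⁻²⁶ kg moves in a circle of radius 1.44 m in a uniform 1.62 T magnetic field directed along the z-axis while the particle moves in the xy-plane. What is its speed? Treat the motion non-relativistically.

v ≈ 4.24×10⁶ m/s

From |q|vB = mv²/r, v = |q|Br/m.
v = (1.6×10⁻¹⁹)(1.62)(1.44)/8.8×10⁻²⁶ ≈ 4.24×10⁶ m/s.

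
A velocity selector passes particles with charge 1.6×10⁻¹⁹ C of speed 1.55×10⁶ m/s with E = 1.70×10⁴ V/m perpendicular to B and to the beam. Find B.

Balance of forces in the selector: qE = qvB ⇒ B = E/v.
B = 1.70×10⁴/1.55×10⁶ = 0.0110 T.

B = 0.0110 T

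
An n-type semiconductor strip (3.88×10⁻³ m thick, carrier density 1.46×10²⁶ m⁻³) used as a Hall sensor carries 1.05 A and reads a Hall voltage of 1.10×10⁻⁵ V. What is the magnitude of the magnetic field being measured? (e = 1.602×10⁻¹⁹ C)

From V_H = IB/(n e t), B = V_H n e t / I.
B = (1.10×10⁻⁵)(1.46×10²⁶)(1.602×10⁻¹⁹)(3.88×10⁻³)/1.05 ≈ 0.951 T.

B ≈ 0.951 T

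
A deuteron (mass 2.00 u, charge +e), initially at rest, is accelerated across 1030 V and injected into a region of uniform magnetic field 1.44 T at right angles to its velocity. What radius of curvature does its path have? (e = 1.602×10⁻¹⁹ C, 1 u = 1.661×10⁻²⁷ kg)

r ≈ 4.54×10⁻³ m

Acceleration: |q|V = ½mv² ⇒ v = √(2|q|V/m) = √(2·1.602×10⁻¹⁹·1030/3.322×10⁻²⁷) ≈ 3.152×10⁵ m/s.
In the field: r = mv/(|q|B) = (3.322×10⁻²⁷)(3.152×10⁵)/((1.602×10⁻¹⁹)(1.44)) ≈ 4.54×10⁻³ m.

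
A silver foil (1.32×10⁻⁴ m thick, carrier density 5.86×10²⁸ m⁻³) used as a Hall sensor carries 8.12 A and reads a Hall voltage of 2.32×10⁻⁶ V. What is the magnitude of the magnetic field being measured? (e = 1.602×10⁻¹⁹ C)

B ≈ 0.354 T

From V_H = IB/(n e t), B = V_H n e t / I.
B = (2.32×10⁻⁶)(5.86×10²⁸)(1.602×10⁻¹⁹)(1.32×10⁻⁴)/8.12 ≈ 0.354 T.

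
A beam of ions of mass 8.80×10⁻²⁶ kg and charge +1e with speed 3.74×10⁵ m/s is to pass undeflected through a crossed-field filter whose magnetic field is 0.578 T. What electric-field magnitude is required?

For straight-line motion qE = qvB, so E = vB.
E = 3.74×10⁵ × 0.578 = 2.16×10⁵ V/m.

E = 2.16×10⁵ V/m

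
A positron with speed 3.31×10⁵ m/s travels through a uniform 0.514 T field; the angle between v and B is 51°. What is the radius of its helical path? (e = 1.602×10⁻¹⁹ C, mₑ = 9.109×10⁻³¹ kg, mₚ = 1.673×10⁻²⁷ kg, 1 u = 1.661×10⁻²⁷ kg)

r ≈ 2.85×10⁻⁶ m

v⊥ = v sinθ = 3.31×10⁵·sin51° ≈ 2.572×10⁵ m/s.
r = m v⊥/(|q|B) = (9.109×10⁻³¹)(2.572×10⁵)/((1.602×10⁻¹⁹)(0.514)) ≈ 2.85×10⁻⁶ m.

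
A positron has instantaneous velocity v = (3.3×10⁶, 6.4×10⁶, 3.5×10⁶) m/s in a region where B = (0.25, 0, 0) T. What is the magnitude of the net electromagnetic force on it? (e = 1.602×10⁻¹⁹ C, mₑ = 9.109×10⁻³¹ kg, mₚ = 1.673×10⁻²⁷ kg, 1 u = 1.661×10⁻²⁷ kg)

|F| ≈ 2.92×10⁻¹³ N

v×B = (0, 8.75×10⁵, -1.60×10⁶) N/C.
F = q v×B = (1.602×10⁻¹⁹ C)·(0, 8.75×10⁵, -1.60×10⁶) = (0, 1.40×10⁻¹³, -2.56×10⁻¹³) N.
|F| = 2.92×10⁻¹³ N.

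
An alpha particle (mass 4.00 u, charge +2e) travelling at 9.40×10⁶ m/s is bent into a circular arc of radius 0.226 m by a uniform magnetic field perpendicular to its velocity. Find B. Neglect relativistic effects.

B ≈ 0.862 T

From |q|vB = mv²/r, B = mv/(|q|r).
B = (6.644×10⁻²⁷)(9.40×10⁶)/((3.204×10⁻¹⁹)(0.226)) ≈ 0.862 T.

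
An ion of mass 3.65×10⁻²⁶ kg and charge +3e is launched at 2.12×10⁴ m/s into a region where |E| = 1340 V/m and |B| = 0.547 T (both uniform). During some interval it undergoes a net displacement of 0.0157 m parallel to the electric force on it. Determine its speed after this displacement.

B does no work; ΔKE = |q|E d.
½mv_f² = ½mv₀² + |q|Ed = ½(3.65×10⁻²⁶)(2.12×10⁴)² + (4.806×10⁻¹⁹)(1340)(0.0157) ≈ 8.202×10⁻¹⁸ J + 1.011×10⁻¹⁷ J ≈ 1.831×10⁻¹⁷ J.
v_f = √(2·1.831×10⁻¹⁷/3.65×10⁻²⁶) ≈ 3.17×10⁴ m/s.

v_f ≈ 3.17×10⁴ m/s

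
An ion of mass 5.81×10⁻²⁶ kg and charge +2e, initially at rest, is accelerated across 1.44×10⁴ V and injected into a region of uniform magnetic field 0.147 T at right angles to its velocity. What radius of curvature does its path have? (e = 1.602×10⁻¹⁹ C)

r ≈ 0.492 m

Acceleration: |q|V = ½mv² ⇒ v = √(2|q|V/m) = √(2·3.204×10⁻¹⁹·1.44×10⁴/5.81×10⁻²⁶) ≈ 3.985×10⁵ m/s.
In the field: r = mv/(|q|B) = (5.81×10⁻²⁶)(3.985×10⁵)/((3.204×10⁻¹⁹)(0.147)) ≈ 0.492 m.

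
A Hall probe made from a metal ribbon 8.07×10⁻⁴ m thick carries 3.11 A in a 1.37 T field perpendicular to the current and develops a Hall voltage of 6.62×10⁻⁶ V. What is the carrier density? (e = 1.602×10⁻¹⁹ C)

From V_H = IB/(n e t), n = IB/(V_H e t).
n = (3.11)(1.37)/((6.62×10⁻⁶)(1.602×10⁻¹⁹)(8.07×10⁻⁴)) ≈ 4.98×10²⁷ m⁻³.

n ≈ 4.98×10²⁷ m⁻³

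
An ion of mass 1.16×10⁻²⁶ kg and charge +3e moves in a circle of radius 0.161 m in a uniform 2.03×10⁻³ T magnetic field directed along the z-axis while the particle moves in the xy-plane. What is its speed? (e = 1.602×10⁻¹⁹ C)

From |q|vB = mv²/r, v = |q|Br/m.
v = (4.806×10⁻¹⁹)(2.03×10⁻³)(0.161)/1.16×10⁻²⁶ ≈ 1.35×10⁴ m/s.

v ≈ 1.35×10⁴ m/s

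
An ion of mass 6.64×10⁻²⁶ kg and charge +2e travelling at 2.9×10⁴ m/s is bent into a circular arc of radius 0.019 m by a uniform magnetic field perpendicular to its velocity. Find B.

From |q|vB = mv²/r, B = mv/(|q|r).
B = (6.64×10⁻²⁶)(2.9×10⁴)/((3.204×10⁻¹⁹)(0.019)) ≈ 0.32 T.

B ≈ 0.32 T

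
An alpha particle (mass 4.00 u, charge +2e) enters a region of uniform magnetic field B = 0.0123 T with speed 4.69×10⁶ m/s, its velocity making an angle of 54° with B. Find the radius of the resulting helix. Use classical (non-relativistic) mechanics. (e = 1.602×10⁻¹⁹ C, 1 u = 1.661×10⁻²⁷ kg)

v⊥ = v sinθ = 4.69×10⁶·sin54° ≈ 3.794×10⁶ m/s.
r = m v⊥/(|q|B) = (6.644×10⁻²⁷)(3.794×10⁶)/((3.204×10⁻¹⁹)(0.0123)) ≈ 6.40 m.

r ≈ 6.40 m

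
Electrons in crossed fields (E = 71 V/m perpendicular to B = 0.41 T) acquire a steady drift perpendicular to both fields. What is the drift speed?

v_d ≈ 170 m/s

The E×B drift speed is v_d = E/B.
v_d = 71/0.41 = 170 m/s.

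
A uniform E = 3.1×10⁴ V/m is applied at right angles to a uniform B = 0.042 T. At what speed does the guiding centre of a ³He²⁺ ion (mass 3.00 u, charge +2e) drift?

v_d ≈ 7.4×10⁵ m/s

The E×B drift speed is v_d = E/B.
v_d = 3.1×10⁴/0.042 = 7.4×10⁵ m/s.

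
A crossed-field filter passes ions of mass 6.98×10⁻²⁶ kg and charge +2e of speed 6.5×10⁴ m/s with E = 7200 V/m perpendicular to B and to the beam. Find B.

B = 0.11 T

Balance of forces in the selector: qE = qvB ⇒ B = E/v.
B = 7200/6.5×10⁴ = 0.11 T.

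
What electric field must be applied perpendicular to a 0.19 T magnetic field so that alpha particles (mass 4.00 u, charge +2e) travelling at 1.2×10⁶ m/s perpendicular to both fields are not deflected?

E = 2.3×10⁵ V/m

For straight-line motion qE = qvB, so E = vB.
E = 1.2×10⁶ × 0.19 = 2.3×10⁵ V/m.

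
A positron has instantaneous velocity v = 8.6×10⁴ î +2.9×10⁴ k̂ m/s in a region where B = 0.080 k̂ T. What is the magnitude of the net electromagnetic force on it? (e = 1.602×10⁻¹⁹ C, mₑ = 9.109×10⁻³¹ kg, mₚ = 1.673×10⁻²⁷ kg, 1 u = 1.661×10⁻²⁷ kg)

v×B = (0, -6880, 0) N/C.
F = q v×B = (1.602×10⁻¹⁹ C)·(0, -6880, 0) = (0, -1.10×10⁻¹⁵, 0) N.
|F| = 1.10×10⁻¹⁵ N.

|F| ≈ 1.10×10⁻¹⁵ N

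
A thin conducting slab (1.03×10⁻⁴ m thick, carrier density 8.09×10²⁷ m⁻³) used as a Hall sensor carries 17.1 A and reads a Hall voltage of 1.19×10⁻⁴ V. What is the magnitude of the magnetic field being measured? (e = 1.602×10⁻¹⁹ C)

From V_H = IB/(n e t), B = V_H n e t / I.
B = (1.19×10⁻⁴)(8.09×10²⁷)(1.602×10⁻¹⁹)(1.03×10⁻⁴)/17.1 ≈ 0.929 T.

B ≈ 0.929 T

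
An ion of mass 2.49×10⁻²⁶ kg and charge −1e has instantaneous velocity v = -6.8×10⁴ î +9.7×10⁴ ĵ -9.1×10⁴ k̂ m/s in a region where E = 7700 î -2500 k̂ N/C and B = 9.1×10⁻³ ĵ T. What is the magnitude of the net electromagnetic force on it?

|F| ≈ 1.45×10⁻¹⁵ N

v×B = (828, 0, -619) N/C.
E + v×B = (8530, 0, -3120) N/C.
F = q(E + v×B) = (−1.602×10⁻¹⁹ C)·(8530, 0, -3120) = (-1.37×10⁻¹⁵, 0, 5.00×10⁻¹⁶) N.
|F| = 1.45×10⁻¹⁵ N.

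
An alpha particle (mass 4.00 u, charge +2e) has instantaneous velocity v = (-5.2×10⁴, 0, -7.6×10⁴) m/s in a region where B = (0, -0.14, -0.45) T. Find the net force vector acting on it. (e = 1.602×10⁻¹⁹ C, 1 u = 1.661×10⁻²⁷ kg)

F ≈ (-3.41×10⁻¹⁵, -7.50×10⁻¹⁵, 2.33×10⁻¹⁵) N

v×B = (-1.06×10⁴, -2.34×10⁴, 7280) N/C.
F = q v×B = (3.204×10⁻¹⁹ C)·(-1.06×10⁴, -2.34×10⁴, 7280) = (-3.41×10⁻¹⁵, -7.50×10⁻¹⁵, 2.33×10⁻¹⁵) N.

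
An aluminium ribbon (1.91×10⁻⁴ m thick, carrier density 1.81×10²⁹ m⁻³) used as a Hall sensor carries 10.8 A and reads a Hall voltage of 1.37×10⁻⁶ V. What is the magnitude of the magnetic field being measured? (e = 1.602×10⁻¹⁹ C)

B ≈ 0.703 T

From V_H = IB/(n e t), B = V_H n e t / I.
B = (1.37×10⁻⁶)(1.81×10²⁹)(1.602×10⁻¹⁹)(1.91×10⁻⁴)/10.8 ≈ 0.703 T.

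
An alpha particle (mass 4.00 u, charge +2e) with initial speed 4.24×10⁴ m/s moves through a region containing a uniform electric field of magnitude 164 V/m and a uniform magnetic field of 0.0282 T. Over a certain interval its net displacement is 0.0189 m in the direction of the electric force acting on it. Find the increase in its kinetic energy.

The magnetic force is always ⟂ v and does no work; only the electric force changes KE.
ΔKE = F_E · d = |q|E d = (3.204×10⁻¹⁹)(164)(0.0189) ≈ 9.93×10⁻¹⁹ J.

ΔKE ≈ 9.93×10⁻¹⁹ J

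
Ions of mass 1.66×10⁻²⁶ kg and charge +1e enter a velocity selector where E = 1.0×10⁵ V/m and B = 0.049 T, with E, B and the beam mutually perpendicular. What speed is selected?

v = 2.0×10⁶ m/s

For undeflected motion the electric and magnetic forces balance: qE = qvB.
v = E/B = 1.0×10⁵/0.049 = 2.0×10⁶ m/s.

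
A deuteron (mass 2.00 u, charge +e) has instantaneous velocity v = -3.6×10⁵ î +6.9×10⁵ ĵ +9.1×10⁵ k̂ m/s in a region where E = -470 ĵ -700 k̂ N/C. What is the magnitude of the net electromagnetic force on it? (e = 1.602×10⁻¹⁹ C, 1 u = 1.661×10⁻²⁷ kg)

|F| ≈ 1.35×10⁻¹⁶ N

Only an electric field acts, so F = qE = (1.602×10⁻¹⁹ C)·(0, -470, -700) = (0, -7.53×10⁻¹⁷, -1.12×10⁻¹⁶) N.
|F| = 1.35×10⁻¹⁶ N.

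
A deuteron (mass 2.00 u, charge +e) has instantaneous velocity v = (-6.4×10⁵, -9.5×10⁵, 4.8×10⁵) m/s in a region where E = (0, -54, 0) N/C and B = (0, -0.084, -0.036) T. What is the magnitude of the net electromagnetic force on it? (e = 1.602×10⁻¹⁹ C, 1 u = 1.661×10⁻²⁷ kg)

v×B = (7.45×10⁴, -2.30×10⁴, 5.38×10⁴) N/C.
E + v×B = (7.45×10⁴, -2.31×10⁴, 5.38×10⁴) N/C.
F = q(E + v×B) = (1.602×10⁻¹⁹ C)·(7.45×10⁴, -2.31×10⁴, 5.38×10⁴) = (1.19×10⁻¹⁴, -3.70×10⁻¹⁵, 8.61×10⁻¹⁵) N.
|F| = 1.52×10⁻¹⁴ N.

|F| ≈ 1.52×10⁻¹⁴ N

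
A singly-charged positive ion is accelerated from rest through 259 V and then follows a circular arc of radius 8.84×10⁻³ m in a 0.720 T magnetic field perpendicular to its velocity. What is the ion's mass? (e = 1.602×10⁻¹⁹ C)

Combine |q|V = ½mv² and r = mv/(|q|B): eliminate v to get m = qB²r²/(2V).
m = (1.602×10⁻¹⁹)(0.720)²(8.84×10⁻³)²/(2·259) ≈ 1.25×10⁻²⁶ kg.

m ≈ 1.25×10⁻²⁶ kg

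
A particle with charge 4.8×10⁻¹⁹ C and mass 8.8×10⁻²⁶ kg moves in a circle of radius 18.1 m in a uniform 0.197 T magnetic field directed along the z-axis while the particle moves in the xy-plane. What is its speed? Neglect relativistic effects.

From |q|vB = mv²/r, v = |q|Br/m.
v = (4.8×10⁻¹⁹)(0.197)(18.1)/8.8×10⁻²⁶ ≈ 1.94×10⁷ m/s.

v ≈ 1.94×10⁷ m/s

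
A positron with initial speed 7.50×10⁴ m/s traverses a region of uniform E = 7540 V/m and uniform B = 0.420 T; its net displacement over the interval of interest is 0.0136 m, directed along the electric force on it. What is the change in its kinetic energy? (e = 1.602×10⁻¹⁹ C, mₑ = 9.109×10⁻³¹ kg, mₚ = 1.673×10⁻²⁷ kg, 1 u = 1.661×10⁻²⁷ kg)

ΔKE ≈ 1.64×10⁻¹⁷ J

The magnetic force is always ⟂ v and does no work; only the electric force changes KE.
ΔKE = F_E · d = |q|E d = (1.602×10⁻¹⁹)(7540)(0.0136) ≈ 1.64×10⁻¹⁷ J.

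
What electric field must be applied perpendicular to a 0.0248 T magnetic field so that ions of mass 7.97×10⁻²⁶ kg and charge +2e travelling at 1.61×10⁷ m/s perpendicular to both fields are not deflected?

For straight-line motion qE = qvB, so E = vB.
E = 1.61×10⁷ × 0.0248 = 3.99×10⁵ V/m.

E = 3.99×10⁵ V/m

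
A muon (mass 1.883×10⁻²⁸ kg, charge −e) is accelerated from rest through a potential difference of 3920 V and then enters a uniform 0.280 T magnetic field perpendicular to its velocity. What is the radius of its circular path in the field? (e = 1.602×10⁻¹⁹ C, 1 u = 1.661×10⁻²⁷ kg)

Acceleration: |q|V = ½mv² ⇒ v = √(2|q|V/m) = √(2·1.602×10⁻¹⁹·3920/1.883×10⁻²⁸) ≈ 2.583×10⁶ m/s.
In the field: r = mv/(|q|B) = (1.883×10⁻²⁸)(2.583×10⁶)/((1.602×10⁻¹⁹)(0.280)) ≈ 0.0108 m.

r ≈ 0.0108 m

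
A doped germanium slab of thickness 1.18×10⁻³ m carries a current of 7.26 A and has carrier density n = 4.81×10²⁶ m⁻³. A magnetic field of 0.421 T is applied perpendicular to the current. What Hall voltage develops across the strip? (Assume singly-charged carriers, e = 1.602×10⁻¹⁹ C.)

V_H = IB/(n e t).
V_H = (7.26)(0.421)/((4.81×10²⁶)(1.602×10⁻¹⁹)(1.18×10⁻³)) ≈ 3.36×10⁻⁵ V.

V_H ≈ 3.36×10⁻⁵ V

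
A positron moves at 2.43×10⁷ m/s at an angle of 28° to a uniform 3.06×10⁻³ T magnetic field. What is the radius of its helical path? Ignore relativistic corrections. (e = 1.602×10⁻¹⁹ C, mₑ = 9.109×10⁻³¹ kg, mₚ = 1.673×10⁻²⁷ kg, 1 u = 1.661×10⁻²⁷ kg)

v⊥ = v sinθ = 2.43×10⁷·sin28° ≈ 1.141×10⁷ m/s.
r = m v⊥/(|q|B) = (9.109×10⁻³¹)(1.141×10⁷)/((1.602×10⁻¹⁹)(3.06×10⁻³)) ≈ 0.0212 m.

r ≈ 0.0212 m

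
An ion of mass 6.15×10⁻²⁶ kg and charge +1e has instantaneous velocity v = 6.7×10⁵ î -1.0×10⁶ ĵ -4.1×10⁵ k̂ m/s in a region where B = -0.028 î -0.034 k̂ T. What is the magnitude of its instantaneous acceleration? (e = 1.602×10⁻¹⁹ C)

|a| ≈ 1.45×10¹¹ m/s²

v×B = (3.40×10⁴, 3.43×10⁴, -2.80×10⁴) N/C.
F = q v×B = (1.602×10⁻¹⁹ C)·(3.40×10⁴, 3.43×10⁴, -2.80×10⁴) = (5.45×10⁻¹⁵, 5.49×10⁻¹⁵, -4.49×10⁻¹⁵) N.
|a| = |F|/m = 8.939×10⁻¹⁵/6.15×10⁻²⁶ ≈ 1.45×10¹¹ m/s².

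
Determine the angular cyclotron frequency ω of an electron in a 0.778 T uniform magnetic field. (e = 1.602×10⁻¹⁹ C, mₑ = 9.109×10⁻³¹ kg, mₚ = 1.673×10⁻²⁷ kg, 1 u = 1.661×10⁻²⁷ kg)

ω ≈ 1.37×10¹¹ rad/s

ω = |q|B/m.
ω = (1.602×10⁻¹⁹)(0.778)/9.109×10⁻³¹ ≈ 1.37×10¹¹ rad/s.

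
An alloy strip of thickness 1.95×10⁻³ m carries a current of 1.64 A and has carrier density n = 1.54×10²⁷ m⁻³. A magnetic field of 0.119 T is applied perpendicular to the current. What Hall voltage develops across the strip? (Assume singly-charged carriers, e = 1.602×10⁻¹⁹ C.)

V_H ≈ 4.06×10⁻⁷ V

V_H = IB/(n e t).
V_H = (1.64)(0.119)/((1.54×10²⁷)(1.602×10⁻¹⁹)(1.95×10⁻³)) ≈ 4.06×10⁻⁷ V.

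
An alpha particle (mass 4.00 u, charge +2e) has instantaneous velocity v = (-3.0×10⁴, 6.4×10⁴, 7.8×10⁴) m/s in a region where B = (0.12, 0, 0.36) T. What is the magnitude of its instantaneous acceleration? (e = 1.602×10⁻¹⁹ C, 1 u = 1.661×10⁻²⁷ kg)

|a| ≈ 1.52×10¹² m/s²

v×B = (2.30×10⁴, 2.02×10⁴, -7680) N/C.
F = q v×B = (3.204×10⁻¹⁹ C)·(2.30×10⁴, 2.02×10⁴, -7680) = (7.38×10⁻¹⁵, 6.46×10⁻¹⁵, -2.46×10⁻¹⁵) N.
|a| = |F|/m = 1.011×10⁻¹⁴/6.644×10⁻²⁷ ≈ 1.52×10¹² m/s².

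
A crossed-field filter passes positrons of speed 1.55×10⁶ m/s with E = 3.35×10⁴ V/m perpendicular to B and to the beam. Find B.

Balance of forces in the selector: qE = qvB ⇒ B = E/v.
B = 3.35×10⁴/1.55×10⁶ = 0.0216 T.

B = 0.0216 T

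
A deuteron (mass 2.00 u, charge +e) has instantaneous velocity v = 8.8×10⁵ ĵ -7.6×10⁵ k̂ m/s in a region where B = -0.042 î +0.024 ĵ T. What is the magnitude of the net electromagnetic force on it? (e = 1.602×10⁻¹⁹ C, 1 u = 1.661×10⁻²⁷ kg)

|F| ≈ 8.35×10⁻¹⁵ N

v×B = (1.82×10⁴, 3.19×10⁴, 3.70×10⁴) N/C.
F = q v×B = (1.602×10⁻¹⁹ C)·(1.82×10⁴, 3.19×10⁴, 3.70×10⁴) = (2.92×10⁻¹⁵, 5.11×10⁻¹⁵, 5.92×10⁻¹⁵) N.
|F| = 8.35×10⁻¹⁵ N.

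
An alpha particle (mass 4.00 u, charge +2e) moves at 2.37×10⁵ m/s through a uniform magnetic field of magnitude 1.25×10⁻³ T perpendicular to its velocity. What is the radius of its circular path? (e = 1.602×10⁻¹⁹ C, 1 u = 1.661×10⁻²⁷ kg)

r ≈ 3.93 m

The magnetic force provides the centripetal force: |q|vB = mv²/r.
r = mv/(|q|B) = (6.644×10⁻²⁷)(2.37×10⁵)/((3.204×10⁻¹⁹)(1.25×10⁻³)) ≈ 3.93 m.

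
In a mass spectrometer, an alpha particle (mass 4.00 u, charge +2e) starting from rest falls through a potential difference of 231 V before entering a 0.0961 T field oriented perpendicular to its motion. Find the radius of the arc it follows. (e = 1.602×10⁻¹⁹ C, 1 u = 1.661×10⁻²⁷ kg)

Acceleration: |q|V = ½mv² ⇒ v = √(2|q|V/m) = √(2·3.204×10⁻¹⁹·231/6.644×10⁻²⁷) ≈ 1.493×10⁵ m/s.
In the field: r = mv/(|q|B) = (6.644×10⁻²⁷)(1.493×10⁵)/((3.204×10⁻¹⁹)(0.0961)) ≈ 0.0322 m.

r ≈ 0.0322 m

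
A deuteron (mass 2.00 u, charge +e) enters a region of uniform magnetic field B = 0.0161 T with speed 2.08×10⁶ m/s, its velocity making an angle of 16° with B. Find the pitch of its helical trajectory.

v∥ = v cosθ = 2.08×10⁶·cos16° ≈ 1.999×10⁶ m/s.
T = 2πm/(|q|B) = 2π(3.322×10⁻²⁷)/((1.602×10⁻¹⁹)(0.0161)) ≈ 8.093×10⁻⁶ s.
pitch = v∥ T = (1.999×10⁶)(8.093×10⁻⁶) ≈ 16.2 m.

p ≈ 16.2 m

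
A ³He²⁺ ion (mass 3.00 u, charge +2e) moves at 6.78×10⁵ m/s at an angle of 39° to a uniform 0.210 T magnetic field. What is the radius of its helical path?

r ≈ 0.0316 m

v⊥ = v sinθ = 6.78×10⁵·sin39° ≈ 4.267×10⁵ m/s.
r = m v⊥/(|q|B) = (4.983×10⁻²⁷)(4.267×10⁵)/((3.204×10⁻¹⁹)(0.210)) ≈ 0.0316 m.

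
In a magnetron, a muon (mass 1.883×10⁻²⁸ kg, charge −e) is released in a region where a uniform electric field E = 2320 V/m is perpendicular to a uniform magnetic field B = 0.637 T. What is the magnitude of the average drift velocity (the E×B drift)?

v_d ≈ 3640 m/s

In crossed fields the guiding centre drifts at v_d = |E×B|/B² = E/B, independent of charge and mass.
v_d = 2320/0.637 = 3640 m/s.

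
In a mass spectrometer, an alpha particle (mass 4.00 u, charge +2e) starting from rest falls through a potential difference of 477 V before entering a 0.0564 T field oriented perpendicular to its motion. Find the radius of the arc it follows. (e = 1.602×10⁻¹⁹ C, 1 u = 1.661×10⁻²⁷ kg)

r ≈ 0.0789 m

Acceleration: |q|V = ½mv² ⇒ v = √(2|q|V/m) = √(2·3.204×10⁻¹⁹·477/6.644×10⁻²⁷) ≈ 2.145×10⁵ m/s.
In the field: r = mv/(|q|B) = (6.644×10⁻²⁷)(2.145×10⁵)/((3.204×10⁻¹⁹)(0.0564)) ≈ 0.0789 m.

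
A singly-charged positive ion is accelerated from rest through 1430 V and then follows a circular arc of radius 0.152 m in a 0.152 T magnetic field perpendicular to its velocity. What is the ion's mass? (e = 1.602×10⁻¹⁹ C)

m ≈ 2.99×10⁻²⁶ kg

Combine |q|V = ½mv² and r = mv/(|q|B): eliminate v to get m = qB²r²/(2V).
m = (1.602×10⁻¹⁹)(0.152)²(0.152)²/(2·1430) ≈ 2.99×10⁻²⁶ kg.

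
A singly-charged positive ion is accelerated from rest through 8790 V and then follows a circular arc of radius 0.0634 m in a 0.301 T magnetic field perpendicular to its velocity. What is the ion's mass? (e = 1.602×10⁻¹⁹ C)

Combine |q|V = ½mv² and r = mv/(|q|B): eliminate v to get m = qB²r²/(2V).
m = (1.602×10⁻¹⁹)(0.301)²(0.0634)²/(2·8790) ≈ 3.32×10⁻²⁷ kg.

m ≈ 3.32×10⁻²⁷ kg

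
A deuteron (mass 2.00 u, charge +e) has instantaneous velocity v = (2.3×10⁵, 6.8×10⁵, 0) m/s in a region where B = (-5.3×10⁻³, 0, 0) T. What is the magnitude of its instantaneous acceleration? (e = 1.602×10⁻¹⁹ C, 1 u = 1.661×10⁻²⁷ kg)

|a| ≈ 1.74×10¹¹ m/s²

v×B = (0, 0, 3600) N/C.
F = q v×B = (1.602×10⁻¹⁹ C)·(0, 0, 3600) = (0, 0, 5.77×10⁻¹⁶) N.
|a| = |F|/m = 5.774×10⁻¹⁶/3.322×10⁻²⁷ ≈ 1.74×10¹¹ m/s².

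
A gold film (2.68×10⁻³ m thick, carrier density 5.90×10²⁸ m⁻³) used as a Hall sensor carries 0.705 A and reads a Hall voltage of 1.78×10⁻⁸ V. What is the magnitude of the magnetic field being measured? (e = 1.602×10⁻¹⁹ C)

B ≈ 0.640 T

From V_H = IB/(n e t), B = V_H n e t / I.
B = (1.78×10⁻⁸)(5.90×10²⁸)(1.602×10⁻¹⁹)(2.68×10⁻³)/0.705 ≈ 0.640 T.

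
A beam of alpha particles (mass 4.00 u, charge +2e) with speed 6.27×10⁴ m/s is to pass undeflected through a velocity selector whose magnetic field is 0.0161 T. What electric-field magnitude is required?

For straight-line motion qE = qvB, so E = vB.
E = 6.27×10⁴ × 0.0161 = 1010 V/m.

E = 1010 V/m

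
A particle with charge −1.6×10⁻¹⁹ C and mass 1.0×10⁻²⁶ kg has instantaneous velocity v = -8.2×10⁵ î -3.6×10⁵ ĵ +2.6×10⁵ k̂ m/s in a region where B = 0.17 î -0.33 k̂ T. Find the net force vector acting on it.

F ≈ (-1.90×10⁻¹⁴, 3.62×10⁻¹⁴, -9.79×10⁻¹⁵) N

v×B = (1.19×10⁵, -2.26×10⁵, 6.12×10⁴) N/C.
F = q v×B = (−1.6×10⁻¹⁹ C)·(1.19×10⁵, -2.26×10⁵, 6.12×10⁴) = (-1.90×10⁻¹⁴, 3.62×10⁻¹⁴, -9.79×10⁻¹⁵) N.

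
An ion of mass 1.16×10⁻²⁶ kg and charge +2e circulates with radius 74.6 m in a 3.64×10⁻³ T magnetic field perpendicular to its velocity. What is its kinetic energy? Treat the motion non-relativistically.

KE ≈ 2.04×10⁶ eV

v = |q|Br/m, then KE = ½mv² = (qBr)²/(2m).
v = (3.204×10⁻¹⁹)(3.64×10⁻³)(74.6)/1.16×10⁻²⁶ ≈ 7.500×10⁶ m/s.
KE = ½(1.16×10⁻²⁶)(7.500×10⁶)² ≈ 3.26×10⁻¹³ J = 2.04×10⁶ eV.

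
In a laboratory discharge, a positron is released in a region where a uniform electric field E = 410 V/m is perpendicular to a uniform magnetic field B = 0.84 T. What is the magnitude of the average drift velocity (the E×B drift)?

v_d ≈ 490 m/s

In crossed fields the guiding centre drifts at v_d = |E×B|/B² = E/B, independent of charge and mass.
v_d = 410/0.84 = 490 m/s.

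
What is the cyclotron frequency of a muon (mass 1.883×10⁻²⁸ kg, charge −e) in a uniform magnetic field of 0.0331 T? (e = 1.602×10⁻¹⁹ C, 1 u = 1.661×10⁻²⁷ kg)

f = |q|B/(2πm).
f = (1.602×10⁻¹⁹)(0.0331)/(2π·1.883×10⁻²⁸) ≈ 4.48×10⁶ Hz.

f ≈ 4.48×10⁶ Hz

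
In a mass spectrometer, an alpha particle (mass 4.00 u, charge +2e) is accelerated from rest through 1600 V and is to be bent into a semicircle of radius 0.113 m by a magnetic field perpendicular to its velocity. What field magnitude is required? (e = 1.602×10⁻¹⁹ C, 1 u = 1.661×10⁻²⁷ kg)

v = √(2|q|V/m) = √(2·3.204×10⁻¹⁹·1600/6.644×10⁻²⁷) ≈ 3.928×10⁵ m/s.
B = mv/(|q|r) = (6.644×10⁻²⁷)(3.928×10⁵)/((3.204×10⁻¹⁹)(0.113)) ≈ 0.0721 T.

B ≈ 0.0721 T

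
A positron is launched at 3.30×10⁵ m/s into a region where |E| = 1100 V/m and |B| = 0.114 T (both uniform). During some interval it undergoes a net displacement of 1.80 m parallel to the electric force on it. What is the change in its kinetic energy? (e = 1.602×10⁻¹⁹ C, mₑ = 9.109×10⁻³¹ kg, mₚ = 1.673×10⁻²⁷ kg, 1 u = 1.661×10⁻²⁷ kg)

The magnetic force is always ⟂ v and does no work; only the electric force changes KE.
ΔKE = F_E · d = |q|E d = (1.602×10⁻¹⁹)(1100)(1.80) ≈ 3.17×10⁻¹⁶ J.

ΔKE ≈ 3.17×10⁻¹⁶ J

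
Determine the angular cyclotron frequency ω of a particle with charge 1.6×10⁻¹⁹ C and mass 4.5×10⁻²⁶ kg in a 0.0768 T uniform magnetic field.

ω = |q|B/m.
ω = (1.6×10⁻¹⁹)(0.0768)/4.5×10⁻²⁶ ≈ 2.73×10⁵ rad/s.

ω ≈ 2.73×10⁵ rad/s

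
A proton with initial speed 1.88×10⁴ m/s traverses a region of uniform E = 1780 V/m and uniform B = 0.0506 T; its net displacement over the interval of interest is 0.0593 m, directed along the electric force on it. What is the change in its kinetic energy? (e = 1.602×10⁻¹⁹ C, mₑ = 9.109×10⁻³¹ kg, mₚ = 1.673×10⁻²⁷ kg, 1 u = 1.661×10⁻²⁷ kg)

The magnetic force is always ⟂ v and does no work; only the electric force changes KE.
ΔKE = F_E · d = |q|E d = (1.602×10⁻¹⁹)(1780)(0.0593) ≈ 1.69×10⁻¹⁷ J.

ΔKE ≈ 1.69×10⁻¹⁷ J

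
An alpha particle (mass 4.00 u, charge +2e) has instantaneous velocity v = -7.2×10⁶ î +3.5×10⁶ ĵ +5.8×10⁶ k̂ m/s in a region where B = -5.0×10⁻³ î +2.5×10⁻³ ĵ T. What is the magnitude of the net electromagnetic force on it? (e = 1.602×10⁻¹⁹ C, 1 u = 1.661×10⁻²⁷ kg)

v×B = (-1.45×10⁴, -2.90×10⁴, -500) N/C.
F = q v×B = (3.204×10⁻¹⁹ C)·(-1.45×10⁴, -2.90×10⁴, -500) = (-4.65×10⁻¹⁵, -9.29×10⁻¹⁵, -1.60×10⁻¹⁶) N.
|F| = 1.04×10⁻¹⁴ N.

|F| ≈ 1.04×10⁻¹⁴ N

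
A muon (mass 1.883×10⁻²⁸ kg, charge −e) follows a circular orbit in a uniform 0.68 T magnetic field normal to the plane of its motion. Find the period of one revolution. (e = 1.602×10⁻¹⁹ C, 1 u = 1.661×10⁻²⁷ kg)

T ≈ 1.1×10⁻⁸ s

The cyclotron period depends only on m, q, B: T = 2πm/(|q|B).
T = 2π(1.883×10⁻²⁸)/((1.602×10⁻¹⁹)(0.68)) ≈ 1.1×10⁻⁸ s.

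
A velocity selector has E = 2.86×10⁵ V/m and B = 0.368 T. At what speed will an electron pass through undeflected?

v = 7.77×10⁵ m/s

For undeflected motion the electric and magnetic forces balance: qE = qvB.
v = E/B = 2.86×10⁵/0.368 = 7.77×10⁵ m/s.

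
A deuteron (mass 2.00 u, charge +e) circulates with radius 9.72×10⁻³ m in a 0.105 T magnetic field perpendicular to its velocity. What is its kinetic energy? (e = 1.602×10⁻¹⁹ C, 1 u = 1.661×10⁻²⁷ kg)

KE ≈ 4.02×10⁻¹⁸ J

v = |q|Br/m, then KE = ½mv² = (qBr)²/(2m).
v = (1.602×10⁻¹⁹)(0.105)(9.72×10⁻³)/3.322×10⁻²⁷ ≈ 4.922×10⁴ m/s.
KE = ½(3.322×10⁻²⁷)(4.922×10⁴)² ≈ 4.02×10⁻¹⁸ J.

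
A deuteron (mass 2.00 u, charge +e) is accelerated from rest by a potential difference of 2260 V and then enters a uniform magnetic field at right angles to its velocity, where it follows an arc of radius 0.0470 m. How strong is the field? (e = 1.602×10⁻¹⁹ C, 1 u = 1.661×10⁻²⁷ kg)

v = √(2|q|V/m) = √(2·1.602×10⁻¹⁹·2260/3.322×10⁻²⁷) ≈ 4.669×10⁵ m/s.
B = mv/(|q|r) = (3.322×10⁻²⁷)(4.669×10⁵)/((1.602×10⁻¹⁹)(0.0470)) ≈ 0.206 T.

B ≈ 0.206 T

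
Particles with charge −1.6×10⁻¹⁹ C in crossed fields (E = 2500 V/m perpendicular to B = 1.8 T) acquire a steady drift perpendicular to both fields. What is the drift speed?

In crossed fields the guiding centre drifts at v_d = |E×B|/B² = E/B, independent of charge and mass.
v_d = 2500/1.8 = 1400 m/s.

v_d ≈ 1400 m/s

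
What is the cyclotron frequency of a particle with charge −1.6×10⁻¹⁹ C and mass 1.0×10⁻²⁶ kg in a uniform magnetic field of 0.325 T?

f ≈ 8.28×10⁵ Hz

f = |q|B/(2πm).
f = (1.6×10⁻¹⁹)(0.325)/(2π·1.0×10⁻²⁶) ≈ 8.28×10⁵ Hz.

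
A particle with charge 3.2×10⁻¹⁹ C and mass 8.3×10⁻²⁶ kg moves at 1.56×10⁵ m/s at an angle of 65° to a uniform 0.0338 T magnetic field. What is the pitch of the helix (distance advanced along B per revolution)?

v∥ = v cosθ = 1.56×10⁵·cos65° ≈ 6.593×10⁴ m/s.
T = 2πm/(|q|B) = 2π(8.3×10⁻²⁶)/((3.2×10⁻¹⁹)(0.0338)) ≈ 4.822×10⁻⁵ s.
pitch = v∥ T = (6.593×10⁴)(4.822×10⁻⁵) ≈ 3.18 m.

p ≈ 3.18 m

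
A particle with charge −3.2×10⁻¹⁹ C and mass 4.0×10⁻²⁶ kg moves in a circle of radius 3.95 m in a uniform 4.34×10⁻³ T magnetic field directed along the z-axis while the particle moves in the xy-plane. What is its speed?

From |q|vB = mv²/r, v = |q|Br/m.
v = (3.2×10⁻¹⁹)(4.34×10⁻³)(3.95)/4.0×10⁻²⁶ ≈ 1.37×10⁵ m/s.

v ≈ 1.37×10⁵ m/s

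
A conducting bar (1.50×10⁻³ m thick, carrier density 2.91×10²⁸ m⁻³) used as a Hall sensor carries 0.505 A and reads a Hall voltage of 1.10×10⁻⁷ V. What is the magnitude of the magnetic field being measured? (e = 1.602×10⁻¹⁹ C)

From V_H = IB/(n e t), B = V_H n e t / I.
B = (1.10×10⁻⁷)(2.91×10²⁸)(1.602×10⁻¹⁹)(1.50×10⁻³)/0.505 ≈ 1.52 T.

B ≈ 1.52 T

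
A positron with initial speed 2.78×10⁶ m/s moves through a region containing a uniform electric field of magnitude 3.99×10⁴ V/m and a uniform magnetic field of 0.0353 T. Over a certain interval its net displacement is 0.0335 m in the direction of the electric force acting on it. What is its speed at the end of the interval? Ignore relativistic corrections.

B does no work; ΔKE = |q|E d.
½mv_f² = ½mv₀² + |q|Ed = ½(9.109×10⁻³¹)(2.78×10⁶)² + (1.602×10⁻¹⁹)(3.99×10⁴)(0.0335) ≈ 3.520×10⁻¹⁸ J + 2.141×10⁻¹⁶ J ≈ 2.177×10⁻¹⁶ J.
v_f = √(2·2.177×10⁻¹⁶/9.109×10⁻³¹) ≈ 2.19×10⁷ m/s.

v_f ≈ 2.19×10⁷ m/s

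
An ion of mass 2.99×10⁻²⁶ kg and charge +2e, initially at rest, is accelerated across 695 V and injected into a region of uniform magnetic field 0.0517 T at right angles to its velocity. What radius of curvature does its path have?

r ≈ 0.220 m

Acceleration: |q|V = ½mv² ⇒ v = √(2|q|V/m) = √(2·3.204×10⁻¹⁹·695/2.99×10⁻²⁶) ≈ 1.220×10⁵ m/s.
In the field: r = mv/(|q|B) = (2.99×10⁻²⁶)(1.220×10⁵)/((3.204×10⁻¹⁹)(0.0517)) ≈ 0.220 m.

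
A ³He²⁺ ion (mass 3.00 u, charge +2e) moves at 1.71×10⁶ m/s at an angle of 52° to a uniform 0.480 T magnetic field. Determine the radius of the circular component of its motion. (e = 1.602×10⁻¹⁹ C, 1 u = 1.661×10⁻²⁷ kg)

v⊥ = v sinθ = 1.71×10⁶·sin52° ≈ 1.347×10⁶ m/s.
r = m v⊥/(|q|B) = (4.983×10⁻²⁷)(1.347×10⁶)/((3.204×10⁻¹⁹)(0.480)) ≈ 0.0437 m.

r ≈ 0.0437 m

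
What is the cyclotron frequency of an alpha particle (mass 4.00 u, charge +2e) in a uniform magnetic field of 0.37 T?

f = |q|B/(2πm).
f = (3.204×10⁻¹⁹)(0.37)/(2π·6.644×10⁻²⁷) ≈ 2.8×10⁶ Hz.

f ≈ 2.8×10⁶ Hz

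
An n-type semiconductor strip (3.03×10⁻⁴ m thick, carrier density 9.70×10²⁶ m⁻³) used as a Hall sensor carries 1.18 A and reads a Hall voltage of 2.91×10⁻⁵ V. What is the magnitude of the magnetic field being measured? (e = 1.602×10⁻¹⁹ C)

B ≈ 1.16 T

From V_H = IB/(n e t), B = V_H n e t / I.
B = (2.91×10⁻⁵)(9.70×10²⁶)(1.602×10⁻¹⁹)(3.03×10⁻⁴)/1.18 ≈ 1.16 T.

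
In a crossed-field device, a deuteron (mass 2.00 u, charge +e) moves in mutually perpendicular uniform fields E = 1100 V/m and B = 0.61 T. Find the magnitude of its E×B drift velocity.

In crossed fields the guiding centre drifts at v_d = |E×B|/B² = E/B, independent of charge and mass.
v_d = 1100/0.61 = 1800 m/s.

v_d ≈ 1800 m/s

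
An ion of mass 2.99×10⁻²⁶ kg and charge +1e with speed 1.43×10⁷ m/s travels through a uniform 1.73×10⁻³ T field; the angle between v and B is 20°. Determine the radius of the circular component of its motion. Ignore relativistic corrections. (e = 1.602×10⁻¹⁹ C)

r ≈ 528 m

v⊥ = v sinθ = 1.43×10⁷·sin20° ≈ 4.891×10⁶ m/s.
r = m v⊥/(|q|B) = (2.99×10⁻²⁶)(4.891×10⁶)/((1.602×10⁻¹⁹)(1.73×10⁻³)) ≈ 528 m.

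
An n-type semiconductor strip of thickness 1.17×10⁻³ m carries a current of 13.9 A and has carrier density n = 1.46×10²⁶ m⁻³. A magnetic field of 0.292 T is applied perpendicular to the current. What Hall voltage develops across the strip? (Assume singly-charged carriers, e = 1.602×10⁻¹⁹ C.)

V_H ≈ 1.48×10⁻⁴ V

V_H = IB/(n e t).
V_H = (13.9)(0.292)/((1.46×10²⁶)(1.602×10⁻¹⁹)(1.17×10⁻³)) ≈ 1.48×10⁻⁴ V.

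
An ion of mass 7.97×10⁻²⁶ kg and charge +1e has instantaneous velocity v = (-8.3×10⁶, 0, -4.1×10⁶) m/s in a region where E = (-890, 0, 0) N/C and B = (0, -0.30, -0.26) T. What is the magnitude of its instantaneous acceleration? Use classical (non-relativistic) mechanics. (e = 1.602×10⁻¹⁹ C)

|a| ≈ 7.07×10¹² m/s²

v×B = (-1.23×10⁶, -2.16×10⁶, 2.49×10⁶) N/C.
E + v×B = (-1.23×10⁶, -2.16×10⁶, 2.49×10⁶) N/C.
F = q(E + v×B) = (1.602×10⁻¹⁹ C)·(-1.23×10⁶, -2.16×10⁶, 2.49×10⁶) = (-1.97×10⁻¹³, -3.46×10⁻¹³, 3.99×10⁻¹³) N.
|a| = |F|/m = 5.635×10⁻¹³/7.97×10⁻²⁶ ≈ 7.07×10¹² m/s².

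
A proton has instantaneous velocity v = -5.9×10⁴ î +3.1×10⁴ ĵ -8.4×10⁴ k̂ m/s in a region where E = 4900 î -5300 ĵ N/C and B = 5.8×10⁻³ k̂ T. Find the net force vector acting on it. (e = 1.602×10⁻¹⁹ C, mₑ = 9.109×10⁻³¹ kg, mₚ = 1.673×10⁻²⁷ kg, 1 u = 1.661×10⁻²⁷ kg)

v×B = (180, 342, 0) N/C.
E + v×B = (5080, -4960, 0) N/C.
F = q(E + v×B) = (1.602×10⁻¹⁹ C)·(5080, -4960, 0) = (8.14×10⁻¹⁶, -7.94×10⁻¹⁶, 0) N.

F ≈ (8.14×10⁻¹⁶, -7.94×10⁻¹⁶, 0) N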